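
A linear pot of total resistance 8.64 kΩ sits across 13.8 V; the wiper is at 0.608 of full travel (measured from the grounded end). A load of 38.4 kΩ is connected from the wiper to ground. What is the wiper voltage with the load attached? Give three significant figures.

V ≈ 7.96 V

The wiper splits the pot into (1−α)R = 3.387 kΩ above and αR = 5.253 kΩ below.
Lower section ‖ load = 4.621 kΩ.
V_wiper = 13.8 × 4.621/(3.387 + 4.621) = 7.96 V.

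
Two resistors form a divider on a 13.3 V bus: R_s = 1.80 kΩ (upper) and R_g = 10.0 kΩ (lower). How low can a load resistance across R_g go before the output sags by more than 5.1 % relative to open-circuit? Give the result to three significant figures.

Output resistance R_th = R_s‖R_g = (1.80 × 10.0)/11.80 = 1.525 kΩ.
The fractional drop is R_th/(R_th + R_L); requiring this ≤ 0.0510 gives R_L ≥ R_th(1/0.0510 − 1) = 1.525 × 18.61 = 28.4 kΩ.

R_L(min) ≈ 28.4 kΩ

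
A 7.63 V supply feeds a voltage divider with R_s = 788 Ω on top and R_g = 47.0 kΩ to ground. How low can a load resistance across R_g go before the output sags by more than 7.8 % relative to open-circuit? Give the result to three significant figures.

Output resistance R_th = R_s‖R_g = (788 × 47000)/47790 = 775.0 Ω.
The fractional drop is R_th/(R_th + R_L); requiring this ≤ 0.0780 gives R_L ≥ R_th(1/0.0780 − 1) = 775.0 × 11.82 = 9.16 kΩ.

R_L(min) ≈ 9.16 kΩ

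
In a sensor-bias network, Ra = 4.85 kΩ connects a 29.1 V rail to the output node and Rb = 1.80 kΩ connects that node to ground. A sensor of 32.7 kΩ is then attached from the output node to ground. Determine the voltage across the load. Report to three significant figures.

The load sits in parallel with Rb: Rb‖R_L = (1.80 × 32.7) / (1.80 + 32.7) = 1.706 kΩ.
V_out = 29.1 × 1.706 / (4.85 + 1.706) = 29.1 × 1.706/6.556 = 7.57 V.

V_out ≈ 7.57 V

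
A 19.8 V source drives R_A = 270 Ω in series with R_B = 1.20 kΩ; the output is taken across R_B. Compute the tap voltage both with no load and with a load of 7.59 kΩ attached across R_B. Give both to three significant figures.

Open-circuit: V = 19.8 × 1200/(270 + 1200) = 16.2 V.
With the load, R_B becomes R_B‖R_L = 1036 Ω, so V = 19.8 × 1036/1306 = 15.7 V.

Unloaded: 16.2 V; loaded: 15.7 V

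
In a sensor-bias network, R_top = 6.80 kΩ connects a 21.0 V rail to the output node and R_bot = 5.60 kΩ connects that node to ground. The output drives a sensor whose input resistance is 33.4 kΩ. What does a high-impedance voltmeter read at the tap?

V_out ≈ 8.69 V

The load sits in parallel with R_bot: R_bot‖R_L = (5.60 × 33.4) / (5.60 + 33.4) = 4.796 kΩ.
V_out = 21.0 × 4.796 / (6.80 + 4.796) = 21.0 × 4.796/11.60 = 8.69 V.
(Unloaded it would have been 9.48 V.)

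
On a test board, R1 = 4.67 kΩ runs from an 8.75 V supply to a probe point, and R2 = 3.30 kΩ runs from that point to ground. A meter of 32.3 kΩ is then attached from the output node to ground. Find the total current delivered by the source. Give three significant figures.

R2‖R_L = 2.994 kΩ, so the source sees R1 + R2‖R_L = 7.664 kΩ.
I = 8.75 V / 7.664 kΩ = 1.14 mA.

I ≈ 1.14 mA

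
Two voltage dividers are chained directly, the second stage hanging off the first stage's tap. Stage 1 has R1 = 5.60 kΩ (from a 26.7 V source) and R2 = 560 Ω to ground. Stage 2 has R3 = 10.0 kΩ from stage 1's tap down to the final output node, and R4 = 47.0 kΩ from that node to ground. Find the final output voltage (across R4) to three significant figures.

V_out ≈ 1.98 V

Stage 2 presents R3+R4 = 57000 Ω as a load on stage 1's tap.
Stage 1's lower leg becomes R2‖(R3+R4) = 554.6 Ω, so V_mid = 26.7 × 554.6/6155 = 2.406 V.
Stage 2 is itself unloaded: V_out = V_mid × R4/(R3+R4) = 2.406 × 47000/57000 = 1.98 V.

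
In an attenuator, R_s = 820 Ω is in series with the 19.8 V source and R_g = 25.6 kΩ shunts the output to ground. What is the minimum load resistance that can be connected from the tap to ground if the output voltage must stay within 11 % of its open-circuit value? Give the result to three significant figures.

Output resistance R_th = R_s‖R_g = (820 × 25600)/26420 = 794.5 Ω.
The fractional drop is R_th/(R_th + R_L); requiring this ≤ 0.110 gives R_L ≥ R_th(1/0.110 − 1) = 794.5 × 8.091 = 6.43 kΩ.

R_L(min) ≈ 6.43 kΩ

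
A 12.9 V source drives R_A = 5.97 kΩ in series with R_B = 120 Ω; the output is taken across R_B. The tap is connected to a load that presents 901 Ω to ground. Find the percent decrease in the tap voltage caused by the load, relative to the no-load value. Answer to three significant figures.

The divider's output (Thévenin) resistance is R_A‖R_B = 117.6 Ω.
Fractional drop under load = R_th/(R_th + R_L) = 117.6 / (117.6 + 901) = 0.1155.
So the output falls by 11.5 %.

11.5 %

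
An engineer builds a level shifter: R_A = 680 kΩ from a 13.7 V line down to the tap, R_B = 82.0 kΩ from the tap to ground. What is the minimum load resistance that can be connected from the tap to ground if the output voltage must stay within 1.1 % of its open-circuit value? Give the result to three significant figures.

R_L(min) ≈ 6.58 MΩ

Output resistance R_th = R_A‖R_B = (680 × 82.0)/762.0 = 73.18 kΩ.
The fractional drop is R_th/(R_th + R_L); requiring this ≤ 0.0110 gives R_L ≥ R_th(1/0.0110 − 1) = 73.18 × 89.91 = 6.58 MΩ.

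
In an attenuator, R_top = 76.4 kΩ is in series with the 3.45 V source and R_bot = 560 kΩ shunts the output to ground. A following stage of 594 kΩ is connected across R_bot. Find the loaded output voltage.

The load sits in parallel with R_bot: R_bot‖R_L = (560 × 594) / (560 + 594) = 288.2 kΩ.
V_out = 3.45 × 288.2 / (76.4 + 288.2) = 3.45 × 288.2/364.6 = 2.73 V.

V_out ≈ 2.73 V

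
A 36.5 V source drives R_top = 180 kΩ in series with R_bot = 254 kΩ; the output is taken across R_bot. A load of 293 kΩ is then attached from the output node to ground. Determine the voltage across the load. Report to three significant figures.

V_out ≈ 15.7 V

The load sits in parallel with R_bot: R_bot‖R_L = (254 × 293) / (254 + 293) = 136.1 kΩ.
V_out = 36.5 × 136.1 / (180 + 136.1) = 36.5 × 136.1/316.1 = 15.7 V.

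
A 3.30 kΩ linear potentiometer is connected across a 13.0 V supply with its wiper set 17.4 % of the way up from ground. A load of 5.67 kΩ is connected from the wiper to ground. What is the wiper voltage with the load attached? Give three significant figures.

The wiper splits the pot into (1−α)R = 2726 Ω above and αR = 574.2 Ω below.
Lower section ‖ load = 521.4 Ω.
V_wiper = 13.0 × 521.4/(2726 + 521.4) = 2.09 V.

V ≈ 2.09 V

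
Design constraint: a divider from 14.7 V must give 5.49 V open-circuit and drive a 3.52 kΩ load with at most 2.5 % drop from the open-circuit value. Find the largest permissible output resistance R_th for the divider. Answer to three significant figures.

R_th ≤ 90.3 Ω

Loading drop = R_th/(R_th + R_L) ≤ 0.0250, so R_th ≤ R_L · ε/(1−ε) = 3.52 kΩ × 0.0250/0.9750 = 90.3 Ω.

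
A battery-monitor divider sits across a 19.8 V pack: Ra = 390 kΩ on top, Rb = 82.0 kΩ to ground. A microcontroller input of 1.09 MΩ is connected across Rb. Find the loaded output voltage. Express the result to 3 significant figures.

V_out ≈ 3.24 V

The load sits in parallel with Rb: Rb‖R_L = (82.0 × 1090) / (82.0 + 1090) = 76.26 kΩ.
V_out = 19.8 × 76.26 / (390 + 76.26) = 19.8 × 76.26/466.3 = 3.24 V.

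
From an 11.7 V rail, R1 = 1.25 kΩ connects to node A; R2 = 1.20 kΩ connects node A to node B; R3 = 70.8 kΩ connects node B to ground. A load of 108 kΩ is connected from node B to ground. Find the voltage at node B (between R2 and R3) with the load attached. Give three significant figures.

At node B, R3 is in parallel with the load: R3‖R_L = 42.77 kΩ.
Below node A the resistance is R2 + (R3‖R_L) = 43.97 kΩ, so V_A = 11.7 × 43.97/45.22 = 11.38 V.
Then V_B = V_A × (R3‖R_L)/(R2 + R3‖R_L) = 11.38 × 42.77/43.97 = 11.1 V.

V ≈ 11.1 V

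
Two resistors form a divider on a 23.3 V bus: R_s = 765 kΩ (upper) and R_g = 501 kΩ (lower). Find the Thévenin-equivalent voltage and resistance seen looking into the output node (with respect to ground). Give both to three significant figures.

V_th = 9.22 V, R_th = 303 kΩ

V_th is the open-circuit tap voltage: 23.3 × 501/(765 + 501) = 9.22 V.
With the supply zeroed, R_s and R_g appear in parallel from the tap: R_th = R_s‖R_g = (765 × 501)/1266 = 303 kΩ.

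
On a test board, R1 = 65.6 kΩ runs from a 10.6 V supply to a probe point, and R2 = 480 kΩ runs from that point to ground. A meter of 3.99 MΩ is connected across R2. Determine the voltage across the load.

The load sits in parallel with R2: R2‖R_L = (480 × 3990) / (480 + 3990) = 428.5 kΩ.
V_out = 10.6 × 428.5 / (65.6 + 428.5) = 10.6 × 428.5/494.1 = 9.19 V.

V_out ≈ 9.19 V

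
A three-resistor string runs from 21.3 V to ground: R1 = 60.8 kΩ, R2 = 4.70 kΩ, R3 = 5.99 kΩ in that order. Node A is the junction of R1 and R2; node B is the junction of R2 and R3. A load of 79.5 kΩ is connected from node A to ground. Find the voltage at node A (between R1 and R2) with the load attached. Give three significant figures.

Below node A the series string R2+R3 = 10.69 kΩ sits in parallel with the 79.5 kΩ load: 9.423 kΩ.
V_A = 21.3 × 9.423/(60.8 + 9.423) = 2.86 V.

V ≈ 2.86 V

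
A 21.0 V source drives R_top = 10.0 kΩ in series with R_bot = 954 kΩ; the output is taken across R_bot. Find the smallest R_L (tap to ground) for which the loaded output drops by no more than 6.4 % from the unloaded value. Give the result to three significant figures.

Output resistance R_th = R_top‖R_bot = (10.0 × 954)/964.0 = 9.896 kΩ.
The fractional drop is R_th/(R_th + R_L); requiring this ≤ 0.0640 gives R_L ≥ R_th(1/0.0640 − 1) = 9.896 × 14.62 = 145 kΩ.

R_L(min) ≈ 145 kΩ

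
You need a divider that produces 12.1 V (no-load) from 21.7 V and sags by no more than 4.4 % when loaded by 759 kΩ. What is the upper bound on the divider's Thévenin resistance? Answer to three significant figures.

R_th ≤ 34.9 kΩ

Loading drop = R_th/(R_th + R_L) ≤ 0.0440, so R_th ≤ R_L · ε/(1−ε) = 759 kΩ × 0.0440/0.9560 = 34.9 kΩ.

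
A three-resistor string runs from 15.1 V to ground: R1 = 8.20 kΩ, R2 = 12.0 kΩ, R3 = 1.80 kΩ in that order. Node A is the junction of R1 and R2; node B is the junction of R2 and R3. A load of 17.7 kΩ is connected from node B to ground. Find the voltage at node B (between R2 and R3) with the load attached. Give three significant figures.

At node B, R3 is in parallel with the load: R3‖R_L = 1.634 kΩ.
Below node A the resistance is R2 + (R3‖R_L) = 13.63 kΩ, so V_A = 15.1 × 13.63/21.83 = 9.429 V.
Then V_B = V_A × (R3‖R_L)/(R2 + R3‖R_L) = 9.429 × 1.634/13.63 = 1.13 V.

V ≈ 1.13 V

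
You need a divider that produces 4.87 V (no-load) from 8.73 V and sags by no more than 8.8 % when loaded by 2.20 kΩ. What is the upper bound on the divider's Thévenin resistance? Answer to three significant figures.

Loading drop = R_th/(R_th + R_L) ≤ 0.0880, so R_th ≤ R_L · ε/(1−ε) = 2.20 kΩ × 0.0880/0.9120 = 212 Ω.

R_th ≤ 212 Ω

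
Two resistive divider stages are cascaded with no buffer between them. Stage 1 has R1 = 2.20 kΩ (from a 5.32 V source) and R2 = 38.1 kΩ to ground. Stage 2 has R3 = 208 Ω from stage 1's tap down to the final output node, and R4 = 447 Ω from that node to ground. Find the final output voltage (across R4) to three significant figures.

Stage 2 presents R3+R4 = 655.0 Ω as a load on stage 1's tap.
Stage 1's lower leg becomes R2‖(R3+R4) = 643.9 Ω, so V_mid = 5.32 × 643.9/2844 = 1.205 V.
Stage 2 is itself unloaded: V_out = V_mid × R4/(R3+R4) = 1.205 × 447/655.0 = 0.822 V.

V_out ≈ 0.822 V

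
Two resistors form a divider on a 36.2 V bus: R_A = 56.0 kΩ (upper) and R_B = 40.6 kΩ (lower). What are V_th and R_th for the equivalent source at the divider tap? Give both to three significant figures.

V_th = 15.2 V, R_th = 23.5 kΩ

V_th is the open-circuit tap voltage: 36.2 × 40.6/(56.0 + 40.6) = 15.2 V.
With the supply zeroed, R_A and R_B appear in parallel from the tap: R_th = R_A‖R_B = (56.0 × 40.6)/96.60 = 23.5 kΩ.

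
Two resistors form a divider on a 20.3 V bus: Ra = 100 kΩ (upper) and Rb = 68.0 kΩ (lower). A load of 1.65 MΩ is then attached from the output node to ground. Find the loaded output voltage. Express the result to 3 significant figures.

The load sits in parallel with Rb: Rb‖R_L = (68.0 × 1650) / (68.0 + 1650) = 65.31 kΩ.
V_out = 20.3 × 65.31 / (100 + 65.31) = 20.3 × 65.31/165.3 = 8.02 V.
(Unloaded it would have been 8.22 V.)

V_out ≈ 8.02 V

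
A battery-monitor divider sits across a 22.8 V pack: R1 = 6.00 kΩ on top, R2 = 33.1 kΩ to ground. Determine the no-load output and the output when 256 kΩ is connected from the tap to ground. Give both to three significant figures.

Open-circuit: V = 22.8 × 33.1/(6.00 + 33.1) = 19.3 V.
With the load, R2 becomes R2‖R_L = 29.31 kΩ, so V = 22.8 × 29.31/35.31 = 18.9 V.

Unloaded: 19.3 V; loaded: 18.9 V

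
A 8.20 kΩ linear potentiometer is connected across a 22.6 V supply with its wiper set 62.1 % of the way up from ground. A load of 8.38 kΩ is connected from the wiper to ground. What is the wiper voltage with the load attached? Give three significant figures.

V ≈ 11.4 V

The wiper splits the pot into (1−α)R = 3.108 kΩ above and αR = 5.092 kΩ below.
Lower section ‖ load = 3.167 kΩ.
V_wiper = 22.6 × 3.167/(3.108 + 3.167) = 11.4 V.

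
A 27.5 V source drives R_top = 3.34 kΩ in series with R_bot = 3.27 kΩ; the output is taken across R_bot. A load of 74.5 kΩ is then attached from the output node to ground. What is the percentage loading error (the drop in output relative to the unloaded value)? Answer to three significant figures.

2.17 %

The divider's output (Thévenin) resistance is R_top‖R_bot = 1.652 kΩ.
Fractional drop under load = R_th/(R_th + R_L) = 1.652 / (1.652 + 74.5) = 0.02170.
So the output falls by 2.17 %.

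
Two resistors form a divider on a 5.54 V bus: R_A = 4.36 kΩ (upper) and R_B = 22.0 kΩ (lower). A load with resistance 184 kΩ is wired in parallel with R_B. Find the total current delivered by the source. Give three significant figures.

I ≈ 0.231 mA

R_B‖R_L = 19.65 kΩ, so the source sees R_A + R_B‖R_L = 24.01 kΩ.
I = 5.54 V / 24.01 kΩ = 0.231 mA.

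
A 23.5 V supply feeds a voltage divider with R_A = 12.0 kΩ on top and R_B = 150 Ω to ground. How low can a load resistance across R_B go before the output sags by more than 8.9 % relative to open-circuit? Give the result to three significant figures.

R_L(min) ≈ 1.52 kΩ

Output resistance R_th = R_A‖R_B = (12000 × 150)/12150 = 148.1 Ω.
The fractional drop is R_th/(R_th + R_L); requiring this ≤ 0.0890 gives R_L ≥ R_th(1/0.0890 − 1) = 148.1 × 10.24 = 1.52 kΩ.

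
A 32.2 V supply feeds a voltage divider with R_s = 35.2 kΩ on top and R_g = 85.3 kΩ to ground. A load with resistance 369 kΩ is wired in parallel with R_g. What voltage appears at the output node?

V_out ≈ 21.4 V

The load sits in parallel with R_g: R_g‖R_L = (85.3 × 369) / (85.3 + 369) = 69.28 kΩ.
V_out = 32.2 × 69.28 / (35.2 + 69.28) = 32.2 × 69.28/104.5 = 21.4 V.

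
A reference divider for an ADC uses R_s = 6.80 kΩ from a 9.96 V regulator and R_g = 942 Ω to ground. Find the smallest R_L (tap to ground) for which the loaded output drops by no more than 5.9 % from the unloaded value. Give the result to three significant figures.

R_L(min) ≈ 13.2 kΩ

Output resistance R_th = R_s‖R_g = (6800 × 942)/7742 = 827.4 Ω.
The fractional drop is R_th/(R_th + R_L); requiring this ≤ 0.0590 gives R_L ≥ R_th(1/0.0590 − 1) = 827.4 × 15.95 = 13.2 kΩ.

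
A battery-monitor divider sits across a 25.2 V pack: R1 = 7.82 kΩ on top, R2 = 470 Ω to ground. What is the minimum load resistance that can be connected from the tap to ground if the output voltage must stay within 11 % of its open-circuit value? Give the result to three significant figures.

Output resistance R_th = R1‖R2 = (7820 × 470)/8290 = 443.4 Ω.
The fractional drop is R_th/(R_th + R_L); requiring this ≤ 0.110 gives R_L ≥ R_th(1/0.110 − 1) = 443.4 × 8.091 = 3.59 kΩ.

R_L(min) ≈ 3.59 kΩ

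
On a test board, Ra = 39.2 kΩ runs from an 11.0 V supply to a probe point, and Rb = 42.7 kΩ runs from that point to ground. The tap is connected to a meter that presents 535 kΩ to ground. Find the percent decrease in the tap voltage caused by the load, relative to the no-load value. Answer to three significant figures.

The divider's output (Thévenin) resistance is Ra‖Rb = 20.44 kΩ.
Fractional drop under load = R_th/(R_th + R_L) = 20.44 / (20.44 + 535) = 0.03680.
So the output falls by 3.68 %.

3.68 %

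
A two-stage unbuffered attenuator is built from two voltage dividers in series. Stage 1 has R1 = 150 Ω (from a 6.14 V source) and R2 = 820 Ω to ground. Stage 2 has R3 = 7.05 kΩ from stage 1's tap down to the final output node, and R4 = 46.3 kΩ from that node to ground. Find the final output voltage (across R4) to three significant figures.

Stage 2 presents R3+R4 = 53350 Ω as a load on stage 1's tap.
Stage 1's lower leg becomes R2‖(R3+R4) = 807.6 Ω, so V_mid = 6.14 × 807.6/957.6 = 5.178 V.
Stage 2 is itself unloaded: V_out = V_mid × R4/(R3+R4) = 5.178 × 46300/53350 = 4.49 V.

V_out ≈ 4.49 V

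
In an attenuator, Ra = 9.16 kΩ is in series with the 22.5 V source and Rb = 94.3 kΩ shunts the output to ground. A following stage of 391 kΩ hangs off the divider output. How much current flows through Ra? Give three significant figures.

Rb‖R_L = 75.98 kΩ, so the source sees Ra + Rb‖R_L = 85.14 kΩ.
I = 22.5 V / 85.14 kΩ = 0.264 mA.

I ≈ 0.264 mA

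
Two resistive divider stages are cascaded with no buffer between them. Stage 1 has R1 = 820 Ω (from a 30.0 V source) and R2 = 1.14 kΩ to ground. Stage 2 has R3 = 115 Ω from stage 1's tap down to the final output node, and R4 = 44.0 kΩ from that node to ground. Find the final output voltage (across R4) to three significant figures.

Stage 2 presents R3+R4 = 44120 Ω as a load on stage 1's tap.
Stage 1's lower leg becomes R2‖(R3+R4) = 1111 Ω, so V_mid = 30.0 × 1111/1931 = 17.26 V.
Stage 2 is itself unloaded: V_out = V_mid × R4/(R3+R4) = 17.26 × 44000/44120 = 17.2 V.

V_out ≈ 17.2 V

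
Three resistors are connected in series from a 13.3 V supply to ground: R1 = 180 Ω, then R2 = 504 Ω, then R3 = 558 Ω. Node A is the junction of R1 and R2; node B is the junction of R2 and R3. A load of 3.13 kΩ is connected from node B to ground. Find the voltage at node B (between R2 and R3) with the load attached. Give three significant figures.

At node B, R3 is in parallel with the load: R3‖R_L = 473.6 Ω.
Below node A the resistance is R2 + (R3‖R_L) = 977.6 Ω, so V_A = 13.3 × 977.6/1158 = 11.23 V.
Then V_B = V_A × (R3‖R_L)/(R2 + R3‖R_L) = 11.23 × 473.6/977.6 = 5.44 V.

V ≈ 5.44 V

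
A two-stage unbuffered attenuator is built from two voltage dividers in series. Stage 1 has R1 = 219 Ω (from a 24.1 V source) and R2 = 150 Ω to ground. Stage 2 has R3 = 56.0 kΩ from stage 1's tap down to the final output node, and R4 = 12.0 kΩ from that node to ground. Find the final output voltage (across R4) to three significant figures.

Stage 2 presents R3+R4 = 68000 Ω as a load on stage 1's tap.
Stage 1's lower leg becomes R2‖(R3+R4) = 149.7 Ω, so V_mid = 24.1 × 149.7/368.7 = 9.784 V.
Stage 2 is itself unloaded: V_out = V_mid × R4/(R3+R4) = 9.784 × 12000/68000 = 1.73 V.

V_out ≈ 1.73 V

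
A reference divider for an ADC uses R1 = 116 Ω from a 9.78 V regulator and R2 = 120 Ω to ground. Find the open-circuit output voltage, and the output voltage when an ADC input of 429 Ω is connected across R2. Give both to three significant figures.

Open-circuit: V = 9.78 × 120/(116 + 120) = 4.97 V.
With the load, R2 becomes R2‖R_L = 93.77 Ω, so V = 9.78 × 93.77/209.8 = 4.37 V.

Unloaded: 4.97 V; loaded: 4.37 V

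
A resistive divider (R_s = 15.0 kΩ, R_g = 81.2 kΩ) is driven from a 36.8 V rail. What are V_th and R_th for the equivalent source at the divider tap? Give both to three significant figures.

V_th is the open-circuit tap voltage: 36.8 × 81.2/(15.0 + 81.2) = 31.1 V.
With the supply zeroed, R_s and R_g appear in parallel from the tap: R_th = R_s‖R_g = (15.0 × 81.2)/96.20 = 12.7 kΩ.

V_th = 31.1 V, R_th = 12.7 kΩ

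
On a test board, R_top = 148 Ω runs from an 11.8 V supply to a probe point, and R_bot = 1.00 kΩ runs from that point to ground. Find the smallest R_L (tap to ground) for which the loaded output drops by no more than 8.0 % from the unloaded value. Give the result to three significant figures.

R_L(min) ≈ 1.48 kΩ

Output resistance R_th = R_top‖R_bot = (148 × 1000)/1148 = 128.9 Ω.
The fractional drop is R_th/(R_th + R_L); requiring this ≤ 0.0800 gives R_L ≥ R_th(1/0.0800 − 1) = 128.9 × 11.50 = 1.48 kΩ.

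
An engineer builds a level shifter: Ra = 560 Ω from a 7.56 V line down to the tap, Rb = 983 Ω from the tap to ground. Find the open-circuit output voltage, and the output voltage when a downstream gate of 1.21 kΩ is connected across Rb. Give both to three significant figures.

Open-circuit: V = 7.56 × 983/(560 + 983) = 4.82 V.
With the load, Rb becomes Rb‖R_L = 542.4 Ω, so V = 7.56 × 542.4/1102 = 3.72 V.

Unloaded: 4.82 V; loaded: 3.72 V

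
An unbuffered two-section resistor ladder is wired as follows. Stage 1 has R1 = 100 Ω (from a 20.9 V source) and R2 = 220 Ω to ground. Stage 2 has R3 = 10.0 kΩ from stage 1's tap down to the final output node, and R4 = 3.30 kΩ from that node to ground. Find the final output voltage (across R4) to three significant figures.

Stage 2 presents R3+R4 = 13300 Ω as a load on stage 1's tap.
Stage 1's lower leg becomes R2‖(R3+R4) = 216.4 Ω, so V_mid = 20.9 × 216.4/316.4 = 14.29 V.
Stage 2 is itself unloaded: V_out = V_mid × R4/(R3+R4) = 14.29 × 3300/13300 = 3.55 V.

V_out ≈ 3.55 V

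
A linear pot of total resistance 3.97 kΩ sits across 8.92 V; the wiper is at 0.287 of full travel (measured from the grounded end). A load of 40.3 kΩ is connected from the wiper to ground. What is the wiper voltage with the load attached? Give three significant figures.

The wiper splits the pot into (1−α)R = 2.831 kΩ above and αR = 1.139 kΩ below.
Lower section ‖ load = 1.108 kΩ.
V_wiper = 8.92 × 1.108/(2.831 + 1.108) = 2.51 V.

V ≈ 2.51 V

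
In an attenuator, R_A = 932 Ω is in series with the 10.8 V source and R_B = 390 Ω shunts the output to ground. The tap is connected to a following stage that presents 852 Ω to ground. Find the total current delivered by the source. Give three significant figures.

R_B‖R_L = 267.5 Ω, so the source sees R_A + R_B‖R_L = 1200 Ω.
I = 10.8 V / 1200 Ω = 9.00 mA.

I ≈ 9.00 mA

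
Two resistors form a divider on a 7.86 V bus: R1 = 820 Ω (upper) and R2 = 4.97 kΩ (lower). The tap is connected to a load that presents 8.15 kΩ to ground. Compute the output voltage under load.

V_out ≈ 6.21 V

The load sits in parallel with R2: R2‖R_L = (4970 × 8150) / (4970 + 8150) = 3087 Ω.
V_out = 7.86 × 3087 / (820 + 3087) = 7.86 × 3087/3907 = 6.21 V.
(Unloaded it would have been 6.75 V.)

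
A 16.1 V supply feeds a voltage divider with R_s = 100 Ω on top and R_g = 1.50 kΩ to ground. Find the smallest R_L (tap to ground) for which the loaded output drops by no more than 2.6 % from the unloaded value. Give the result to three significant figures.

Output resistance R_th = R_s‖R_g = (100 × 1500)/1600 = 93.75 Ω.
The fractional drop is R_th/(R_th + R_L); requiring this ≤ 0.0260 gives R_L ≥ R_th(1/0.0260 − 1) = 93.75 × 37.46 = 3.51 kΩ.

R_L(min) ≈ 3.51 kΩ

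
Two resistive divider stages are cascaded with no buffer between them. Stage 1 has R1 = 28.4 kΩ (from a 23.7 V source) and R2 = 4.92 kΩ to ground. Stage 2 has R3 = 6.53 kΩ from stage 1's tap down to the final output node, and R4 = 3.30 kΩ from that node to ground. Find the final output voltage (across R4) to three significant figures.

Stage 2 presents R3+R4 = 9.830 kΩ as a load on stage 1's tap.
Stage 1's lower leg becomes R2‖(R3+R4) = 3.279 kΩ, so V_mid = 23.7 × 3.279/31.68 = 2.453 V.
Stage 2 is itself unloaded: V_out = V_mid × R4/(R3+R4) = 2.453 × 3.30/9.830 = 0.824 V.

V_out ≈ 0.824 V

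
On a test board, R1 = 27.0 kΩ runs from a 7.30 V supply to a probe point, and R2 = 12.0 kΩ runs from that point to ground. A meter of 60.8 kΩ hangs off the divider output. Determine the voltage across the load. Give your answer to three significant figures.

V_out ≈ 1.98 V

The load sits in parallel with R2: R2‖R_L = (12.0 × 60.8) / (12.0 + 60.8) = 10.02 kΩ.
V_out = 7.30 × 10.02 / (27.0 + 10.02) = 7.30 × 10.02/37.02 = 1.98 V.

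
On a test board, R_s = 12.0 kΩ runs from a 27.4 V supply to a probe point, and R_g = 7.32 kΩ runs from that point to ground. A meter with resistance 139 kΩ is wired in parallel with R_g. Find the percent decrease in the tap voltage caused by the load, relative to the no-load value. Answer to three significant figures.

3.17 %

The divider's output (Thévenin) resistance is R_s‖R_g = 4.547 kΩ.
Fractional drop under load = R_th/(R_th + R_L) = 4.547 / (4.547 + 139) = 0.03167.
So the output falls by 3.17 %.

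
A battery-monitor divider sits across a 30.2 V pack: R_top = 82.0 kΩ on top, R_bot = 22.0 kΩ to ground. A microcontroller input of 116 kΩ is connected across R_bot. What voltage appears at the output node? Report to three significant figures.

V_out ≈ 5.56 V

The load sits in parallel with R_bot: R_bot‖R_L = (22.0 × 116) / (22.0 + 116) = 18.49 kΩ.
V_out = 30.2 × 18.49 / (82.0 + 18.49) = 30.2 × 18.49/100.5 = 5.56 V.
(Unloaded it would have been 6.39 V.)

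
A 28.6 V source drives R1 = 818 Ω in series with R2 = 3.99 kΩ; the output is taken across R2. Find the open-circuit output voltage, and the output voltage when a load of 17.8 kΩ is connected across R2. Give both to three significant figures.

Unloaded: 23.7 V; loaded: 22.9 V

Open-circuit: V = 28.6 × 3990/(818 + 3990) = 23.7 V.
With the load, R2 becomes R2‖R_L = 3259 Ω, so V = 28.6 × 3259/4077 = 22.9 V.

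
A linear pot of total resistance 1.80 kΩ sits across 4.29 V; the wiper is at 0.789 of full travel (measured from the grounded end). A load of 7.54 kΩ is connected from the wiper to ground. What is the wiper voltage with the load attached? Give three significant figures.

V ≈ 3.26 V

The wiper splits the pot into (1−α)R = 379.8 Ω above and αR = 1420 Ω below.
Lower section ‖ load = 1195 Ω.
V_wiper = 4.29 × 1195/(379.8 + 1195) = 3.26 V.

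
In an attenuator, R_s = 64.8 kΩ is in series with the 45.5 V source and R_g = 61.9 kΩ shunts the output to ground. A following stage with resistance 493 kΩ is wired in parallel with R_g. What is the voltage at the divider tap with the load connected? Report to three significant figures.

V_out ≈ 20.9 V

The load sits in parallel with R_g: R_g‖R_L = (61.9 × 493) / (61.9 + 493) = 54.99 kΩ.
V_out = 45.5 × 54.99 / (64.8 + 54.99) = 45.5 × 54.99/119.8 = 20.9 V.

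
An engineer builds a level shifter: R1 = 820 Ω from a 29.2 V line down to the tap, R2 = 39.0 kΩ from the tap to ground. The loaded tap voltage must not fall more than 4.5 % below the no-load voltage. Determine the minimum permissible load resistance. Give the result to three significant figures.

R_L(min) ≈ 17.0 kΩ

Output resistance R_th = R1‖R2 = (820 × 39000)/39820 = 803.1 Ω.
The fractional drop is R_th/(R_th + R_L); requiring this ≤ 0.0450 gives R_L ≥ R_th(1/0.0450 − 1) = 803.1 × 21.22 = 17.0 kΩ.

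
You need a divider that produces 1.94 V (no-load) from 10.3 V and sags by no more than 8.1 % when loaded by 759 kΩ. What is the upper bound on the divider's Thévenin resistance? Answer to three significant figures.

R_th ≤ 66.9 kΩ

Loading drop = R_th/(R_th + R_L) ≤ 0.0810, so R_th ≤ R_L · ε/(1−ε) = 759 kΩ × 0.0810/0.9190 = 66.9 kΩ.
(Any R1, R2 with R2/(R1+R2) = 0.188 and R1‖R2 ≤ 66.9 kΩ will meet the spec.)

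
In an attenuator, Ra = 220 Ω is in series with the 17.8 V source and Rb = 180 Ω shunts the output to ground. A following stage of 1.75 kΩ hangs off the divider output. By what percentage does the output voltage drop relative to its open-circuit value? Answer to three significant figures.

The divider's output (Thévenin) resistance is Ra‖Rb = 99.00 Ω.
Fractional drop under load = R_th/(R_th + R_L) = 99.00 / (99.00 + 1750) = 0.05354.
So the output falls by 5.35 %.

5.35 %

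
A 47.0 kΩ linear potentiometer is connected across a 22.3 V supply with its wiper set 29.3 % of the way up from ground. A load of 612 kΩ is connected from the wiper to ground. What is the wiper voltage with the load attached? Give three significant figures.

V ≈ 6.43 V

The wiper splits the pot into (1−α)R = 33.23 kΩ above and αR = 13.77 kΩ below.
Lower section ‖ load = 13.47 kΩ.
V_wiper = 22.3 × 13.47/(33.23 + 13.47) = 6.43 V.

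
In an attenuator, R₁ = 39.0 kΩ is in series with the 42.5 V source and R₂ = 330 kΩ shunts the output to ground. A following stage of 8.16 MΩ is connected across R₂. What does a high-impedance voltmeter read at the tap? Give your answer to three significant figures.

The load sits in parallel with R₂: R₂‖R_L = (330 × 8160) / (330 + 8160) = 317.2 kΩ.
V_out = 42.5 × 317.2 / (39.0 + 317.2) = 42.5 × 317.2/356.2 = 37.8 V.

V_out ≈ 37.8 V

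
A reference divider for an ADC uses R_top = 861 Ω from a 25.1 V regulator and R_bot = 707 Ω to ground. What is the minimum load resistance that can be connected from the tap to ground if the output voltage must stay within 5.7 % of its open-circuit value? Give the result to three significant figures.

R_L(min) ≈ 6.42 kΩ

Output resistance R_th = R_top‖R_bot = (861 × 707)/1568 = 388.2 Ω.
The fractional drop is R_th/(R_th + R_L); requiring this ≤ 0.0570 gives R_L ≥ R_th(1/0.0570 − 1) = 388.2 × 16.54 = 6.42 kΩ.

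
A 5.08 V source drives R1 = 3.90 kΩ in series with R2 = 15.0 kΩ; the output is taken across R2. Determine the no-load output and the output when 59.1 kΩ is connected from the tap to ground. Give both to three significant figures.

Unloaded: 4.03 V; loaded: 3.83 V

Open-circuit: V = 5.08 × 15.0/(3.90 + 15.0) = 4.03 V.
With the load, R2 becomes R2‖R_L = 11.96 kΩ, so V = 5.08 × 11.96/15.86 = 3.83 V.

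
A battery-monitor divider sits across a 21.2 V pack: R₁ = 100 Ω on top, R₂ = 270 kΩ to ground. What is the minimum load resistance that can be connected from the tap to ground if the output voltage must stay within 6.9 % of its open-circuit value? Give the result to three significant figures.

R_L(min) ≈ 1.35 kΩ

Output resistance R_th = R₁‖R₂ = (100 × 270000)/270100 = 99.96 Ω.
The fractional drop is R_th/(R_th + R_L); requiring this ≤ 0.0690 gives R_L ≥ R_th(1/0.0690 − 1) = 99.96 × 13.49 = 1.35 kΩ.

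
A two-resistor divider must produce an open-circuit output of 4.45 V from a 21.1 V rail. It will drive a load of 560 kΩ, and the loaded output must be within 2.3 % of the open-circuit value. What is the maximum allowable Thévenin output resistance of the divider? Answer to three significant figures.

Loading drop = R_th/(R_th + R_L) ≤ 0.0230, so R_th ≤ R_L · ε/(1−ε) = 560 kΩ × 0.0230/0.9770 = 13.2 kΩ.
(Any R1, R2 with R2/(R1+R2) = 0.211 and R1‖R2 ≤ 13.2 kΩ will meet the spec.)

R_th ≤ 13.2 kΩ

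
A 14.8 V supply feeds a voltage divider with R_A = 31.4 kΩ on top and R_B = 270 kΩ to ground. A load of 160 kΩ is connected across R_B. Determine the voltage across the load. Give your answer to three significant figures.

The load sits in parallel with R_B: R_B‖R_L = (270 × 160) / (270 + 160) = 100.5 kΩ.
V_out = 14.8 × 100.5 / (31.4 + 100.5) = 14.8 × 100.5/131.9 = 11.3 V.
(Unloaded it would have been 13.3 V.)

V_out ≈ 11.3 V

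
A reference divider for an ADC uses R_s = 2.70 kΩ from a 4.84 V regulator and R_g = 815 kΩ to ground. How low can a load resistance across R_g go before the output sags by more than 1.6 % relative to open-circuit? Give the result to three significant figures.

Output resistance R_th = R_s‖R_g = (2.70 × 815)/817.7 = 2.691 kΩ.
The fractional drop is R_th/(R_th + R_L); requiring this ≤ 0.0160 gives R_L ≥ R_th(1/0.0160 − 1) = 2.691 × 61.50 = 166 kΩ.

R_L(min) ≈ 166 kΩ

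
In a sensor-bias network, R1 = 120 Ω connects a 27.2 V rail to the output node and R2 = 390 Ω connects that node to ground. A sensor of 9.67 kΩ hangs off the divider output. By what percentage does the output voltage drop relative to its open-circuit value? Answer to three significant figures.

The divider's output (Thévenin) resistance is R1‖R2 = 91.76 Ω.
Fractional drop under load = R_th/(R_th + R_L) = 91.76 / (91.76 + 9670) = 0.009400.
So the output falls by 0.940 %.

0.940 %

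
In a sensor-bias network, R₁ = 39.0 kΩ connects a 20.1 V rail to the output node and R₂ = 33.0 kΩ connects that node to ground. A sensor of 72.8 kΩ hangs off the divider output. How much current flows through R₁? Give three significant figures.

I ≈ 0.326 mA

R₂‖R_L = 22.71 kΩ, so the source sees R₁ + R₂‖R_L = 61.71 kΩ.
I = 20.1 V / 61.71 kΩ = 0.326 mA.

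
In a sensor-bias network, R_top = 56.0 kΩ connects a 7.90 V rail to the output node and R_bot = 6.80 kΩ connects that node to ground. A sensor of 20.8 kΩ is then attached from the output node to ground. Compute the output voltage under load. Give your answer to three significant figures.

V_out ≈ 0.662 V

The load sits in parallel with R_bot: R_bot‖R_L = (6.80 × 20.8) / (6.80 + 20.8) = 5.125 kΩ.
V_out = 7.90 × 5.125 / (56.0 + 5.125) = 7.90 × 5.125/61.12 = 0.662 V.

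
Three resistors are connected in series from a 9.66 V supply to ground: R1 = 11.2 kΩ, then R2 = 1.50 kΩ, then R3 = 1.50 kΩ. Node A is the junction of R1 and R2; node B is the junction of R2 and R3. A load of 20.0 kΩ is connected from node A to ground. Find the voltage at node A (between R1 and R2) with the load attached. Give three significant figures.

V ≈ 1.82 V

Below node A the series string R2+R3 = 3.000 kΩ sits in parallel with the 20.0 kΩ load: 2.609 kΩ.
V_A = 9.66 × 2.609/(11.2 + 2.609) = 1.82 V.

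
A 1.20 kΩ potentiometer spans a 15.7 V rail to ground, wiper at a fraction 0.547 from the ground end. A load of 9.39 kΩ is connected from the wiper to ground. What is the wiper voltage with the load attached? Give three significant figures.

V ≈ 8.32 V

The wiper splits the pot into (1−α)R = 543.6 Ω above and αR = 656.4 Ω below.
Lower section ‖ load = 613.5 Ω.
V_wiper = 15.7 × 613.5/(543.6 + 613.5) = 8.32 V.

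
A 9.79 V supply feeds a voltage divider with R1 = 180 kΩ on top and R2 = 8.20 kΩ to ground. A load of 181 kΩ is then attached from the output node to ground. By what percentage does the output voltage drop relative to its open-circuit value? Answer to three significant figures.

The divider's output (Thévenin) resistance is R1‖R2 = 7.843 kΩ.
Fractional drop under load = R_th/(R_th + R_L) = 7.843 / (7.843 + 181) = 0.04153.
So the output falls by 4.15 %.

4.15 %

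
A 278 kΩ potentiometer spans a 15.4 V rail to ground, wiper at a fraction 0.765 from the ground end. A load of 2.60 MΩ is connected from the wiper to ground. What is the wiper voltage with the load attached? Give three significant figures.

The wiper splits the pot into (1−α)R = 65.33 kΩ above and αR = 212.7 kΩ below.
Lower section ‖ load = 196.6 kΩ.
V_wiper = 15.4 × 196.6/(65.33 + 196.6) = 11.6 V.

V ≈ 11.6 V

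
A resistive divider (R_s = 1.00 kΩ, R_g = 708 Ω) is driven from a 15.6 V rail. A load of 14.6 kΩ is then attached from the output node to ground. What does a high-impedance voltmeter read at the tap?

V_out ≈ 6.29 V

The load sits in parallel with R_g: R_g‖R_L = (708 × 14600) / (708 + 14600) = 675.3 Ω.
V_out = 15.6 × 675.3 / (1000 + 675.3) = 15.6 × 675.3/1675 = 6.29 V.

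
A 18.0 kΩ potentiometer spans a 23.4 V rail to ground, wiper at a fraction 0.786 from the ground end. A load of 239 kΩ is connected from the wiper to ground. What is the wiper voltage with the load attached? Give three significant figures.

V ≈ 18.2 V

The wiper splits the pot into (1−α)R = 3.852 kΩ above and αR = 14.15 kΩ below.
Lower section ‖ load = 13.36 kΩ.
V_wiper = 23.4 × 13.36/(3.852 + 13.36) = 18.2 V.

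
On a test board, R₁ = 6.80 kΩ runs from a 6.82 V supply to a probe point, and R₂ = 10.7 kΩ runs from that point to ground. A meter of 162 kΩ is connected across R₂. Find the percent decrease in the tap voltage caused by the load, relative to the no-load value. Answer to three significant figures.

2.50 %

The divider's output (Thévenin) resistance is R₁‖R₂ = 4.158 kΩ.
Fractional drop under load = R_th/(R_th + R_L) = 4.158 / (4.158 + 162) = 0.02502.
So the output falls by 2.50 %.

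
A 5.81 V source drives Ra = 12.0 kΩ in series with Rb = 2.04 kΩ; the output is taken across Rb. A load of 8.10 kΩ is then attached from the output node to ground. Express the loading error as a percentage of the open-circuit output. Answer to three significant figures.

17.7 %

Unloaded V = 5.81 × 2.04/14.04 = 0.8442 V.
Loaded: Rb‖R_L = 1.630 kΩ, giving V = 5.81 × 1.630/13.63 = 0.6947 V.
Drop = (0.8442 − 0.6947) / 0.8442 = 17.7 %.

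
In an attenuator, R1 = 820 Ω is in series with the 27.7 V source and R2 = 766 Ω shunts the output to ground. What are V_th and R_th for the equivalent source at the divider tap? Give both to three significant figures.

V_th is the open-circuit tap voltage: 27.7 × 766/(820 + 766) = 13.4 V.
With the supply zeroed, R1 and R2 appear in parallel from the tap: R_th = R1‖R2 = (820 × 766)/1586 = 396 Ω.

V_th = 13.4 V, R_th = 396 Ω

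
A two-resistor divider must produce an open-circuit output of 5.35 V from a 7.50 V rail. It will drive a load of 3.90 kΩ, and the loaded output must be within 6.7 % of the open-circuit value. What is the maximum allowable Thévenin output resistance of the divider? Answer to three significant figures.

Loading drop = R_th/(R_th + R_L) ≤ 0.0670, so R_th ≤ R_L · ε/(1−ε) = 3.90 kΩ × 0.0670/0.9330 = 280 Ω.
(Any R1, R2 with R2/(R1+R2) = 0.713 and R1‖R2 ≤ 280 Ω will meet the spec.)

R_th ≤ 280 Ω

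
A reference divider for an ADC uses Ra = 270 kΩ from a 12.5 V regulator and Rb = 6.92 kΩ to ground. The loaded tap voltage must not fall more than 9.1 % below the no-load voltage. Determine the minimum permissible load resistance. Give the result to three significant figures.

R_L(min) ≈ 67.4 kΩ

Output resistance R_th = Ra‖Rb = (270 × 6.92)/276.9 = 6.747 kΩ.
The fractional drop is R_th/(R_th + R_L); requiring this ≤ 0.0910 gives R_L ≥ R_th(1/0.0910 − 1) = 6.747 × 9.989 = 67.4 kΩ.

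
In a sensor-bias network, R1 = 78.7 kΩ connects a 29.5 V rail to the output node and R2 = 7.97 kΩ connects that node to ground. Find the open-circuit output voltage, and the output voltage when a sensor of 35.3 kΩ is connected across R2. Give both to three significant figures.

Open-circuit: V = 29.5 × 7.97/(78.7 + 7.97) = 2.71 V.
With the load, R2 becomes R2‖R_L = 6.502 kΩ, so V = 29.5 × 6.502/85.20 = 2.25 V.

Unloaded: 2.71 V; loaded: 2.25 V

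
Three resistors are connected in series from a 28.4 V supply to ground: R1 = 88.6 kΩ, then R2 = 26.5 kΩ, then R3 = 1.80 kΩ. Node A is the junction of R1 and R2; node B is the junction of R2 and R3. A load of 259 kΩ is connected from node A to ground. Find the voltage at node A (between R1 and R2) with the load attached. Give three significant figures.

Below node A the series string R2+R3 = 28.30 kΩ sits in parallel with the 259 kΩ load: 25.51 kΩ.
V_A = 28.4 × 25.51/(88.6 + 25.51) = 6.35 V.

V ≈ 6.35 V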